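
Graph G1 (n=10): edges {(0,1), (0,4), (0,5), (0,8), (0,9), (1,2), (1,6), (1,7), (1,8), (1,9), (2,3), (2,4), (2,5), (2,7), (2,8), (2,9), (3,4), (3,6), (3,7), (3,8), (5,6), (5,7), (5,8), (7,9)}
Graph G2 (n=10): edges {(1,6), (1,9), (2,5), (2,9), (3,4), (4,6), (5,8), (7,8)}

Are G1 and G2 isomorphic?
No, not isomorphic

The graphs are NOT isomorphic.

Connected components of G1: 1 component(s) with vertex sets [[0, 1, 2, 3, 4, 5, 6, 7, 8, 9]], sizes [10].
Connected components of G2: 2 component(s) with vertex sets [[0], [1, 2, 3, 4, 5, 6, 7, 8, 9]], sizes [1, 9].
The number of connected components (and the multiset of component sizes) is an isomorphism invariant — an isomorphism maps each component of G1 bijectively onto a component of G2. Since G1 has 1 component(s) and G2 has 2, they cannot be isomorphic.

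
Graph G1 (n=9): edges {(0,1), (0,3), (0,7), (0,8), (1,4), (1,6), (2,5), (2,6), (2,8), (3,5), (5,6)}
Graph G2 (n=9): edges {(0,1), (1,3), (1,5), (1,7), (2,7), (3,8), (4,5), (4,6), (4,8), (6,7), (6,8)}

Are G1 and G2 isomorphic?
Yes, isomorphic

The graphs are isomorphic.
One valid mapping φ: V(G1) → V(G2): 0→1, 1→7, 2→4, 3→3, 4→2, 5→8, 6→6, 7→0, 8→5

Verify φ preserves adjacency — for each edge of G1, its image is an edge of G2:
  (0,1) → (φ(0),φ(1)) = (1,7) ∈ E(G2) ✓
  (0,3) → (φ(0),φ(3)) = (1,3) ∈ E(G2) ✓
  (0,7) → (φ(0),φ(7)) = (0,1) ∈ E(G2) ✓
  (0,8) → (φ(0),φ(8)) = (1,5) ∈ E(G2) ✓
  (1,4) → (φ(1),φ(4)) = (2,7) ∈ E(G2) ✓
  (1,6) → (φ(1),φ(6)) = (6,7) ∈ E(G2) ✓
  (2,5) → (φ(2),φ(5)) = (4,8) ∈ E(G2) ✓
  (2,6) → (φ(2),φ(6)) = (4,6) ∈ E(G2) ✓
  (2,8) → (φ(2),φ(8)) = (4,5) ∈ E(G2) ✓
  (3,5) → (φ(3),φ(5)) = (3,8) ∈ E(G2) ✓
  (5,6) → (φ(5),φ(6)) = (6,8) ∈ E(G2) ✓
All 11 edges of G1 map to edges of G2, and |E(G1)| = |E(G2)| = 11, so φ is a bijection on edges as well as vertices. Hence G1 ≅ G2.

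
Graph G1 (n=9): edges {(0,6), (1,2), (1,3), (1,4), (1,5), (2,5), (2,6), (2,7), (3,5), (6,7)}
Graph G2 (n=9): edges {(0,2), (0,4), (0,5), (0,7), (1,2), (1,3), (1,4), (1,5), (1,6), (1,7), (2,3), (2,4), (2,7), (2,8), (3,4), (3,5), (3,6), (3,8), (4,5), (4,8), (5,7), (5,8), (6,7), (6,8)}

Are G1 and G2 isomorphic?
No, not isomorphic

The graphs are NOT isomorphic.

Counting triangles (3-cliques): G1 has 3, G2 has 21.
Triangle count is an isomorphism invariant, so differing triangle counts rule out isomorphism.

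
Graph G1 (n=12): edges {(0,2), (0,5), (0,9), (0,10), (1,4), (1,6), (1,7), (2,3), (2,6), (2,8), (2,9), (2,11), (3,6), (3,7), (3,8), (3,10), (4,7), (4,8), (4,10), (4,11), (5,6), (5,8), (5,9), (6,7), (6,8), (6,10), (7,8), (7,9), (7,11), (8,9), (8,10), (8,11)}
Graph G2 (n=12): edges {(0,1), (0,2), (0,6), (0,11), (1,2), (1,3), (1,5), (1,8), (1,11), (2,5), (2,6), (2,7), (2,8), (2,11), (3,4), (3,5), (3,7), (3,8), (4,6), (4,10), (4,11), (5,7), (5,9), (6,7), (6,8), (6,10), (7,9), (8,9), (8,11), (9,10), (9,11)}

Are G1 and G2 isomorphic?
No, not isomorphic

The graphs are NOT isomorphic.

Counting triangles (3-cliques): G1 has 24, G2 has 18.
Triangle count is an isomorphism invariant, so differing triangle counts rule out isomorphism.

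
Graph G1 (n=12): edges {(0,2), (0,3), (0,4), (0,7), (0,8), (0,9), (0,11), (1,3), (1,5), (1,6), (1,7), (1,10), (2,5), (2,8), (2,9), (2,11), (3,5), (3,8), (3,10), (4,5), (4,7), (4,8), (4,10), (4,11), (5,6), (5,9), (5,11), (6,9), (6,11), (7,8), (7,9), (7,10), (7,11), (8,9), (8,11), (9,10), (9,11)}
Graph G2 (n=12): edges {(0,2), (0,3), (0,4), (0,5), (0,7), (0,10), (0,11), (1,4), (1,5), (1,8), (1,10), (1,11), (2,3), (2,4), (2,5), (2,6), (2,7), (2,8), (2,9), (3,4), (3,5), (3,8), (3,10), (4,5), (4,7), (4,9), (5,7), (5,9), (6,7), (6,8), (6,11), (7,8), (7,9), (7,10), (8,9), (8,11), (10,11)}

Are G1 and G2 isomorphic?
Yes, isomorphic

The graphs are isomorphic.
One valid mapping φ: V(G1) → V(G2): 0→5, 1→11, 2→9, 3→1, 4→3, 5→8, 6→6, 7→0, 8→4, 9→7, 10→10, 11→2

Verify φ preserves adjacency — for each edge of G1, its image is an edge of G2:
  (0,2) → (φ(0),φ(2)) = (5,9) ∈ E(G2) ✓
  (0,3) → (φ(0),φ(3)) = (1,5) ∈ E(G2) ✓
  (0,4) → (φ(0),φ(4)) = (3,5) ∈ E(G2) ✓
  (0,7) → (φ(0),φ(7)) = (0,5) ∈ E(G2) ✓
  (0,8) → (φ(0),φ(8)) = (4,5) ∈ E(G2) ✓
  (0,9) → (φ(0),φ(9)) = (5,7) ∈ E(G2) ✓
  (0,11) → (φ(0),φ(11)) = (2,5) ∈ E(G2) ✓
  (1,3) → (φ(1),φ(3)) = (1,11) ∈ E(G2) ✓
  (1,5) → (φ(1),φ(5)) = (8,11) ∈ E(G2) ✓
  (1,6) → (φ(1),φ(6)) = (6,11) ∈ E(G2) ✓
  (1,7) → (φ(1),φ(7)) = (0,11) ∈ E(G2) ✓
  (1,10) → (φ(1),φ(10)) = (10,11) ∈ E(G2) ✓
  (2,5) → (φ(2),φ(5)) = (8,9) ∈ E(G2) ✓
  (2,8) → (φ(2),φ(8)) = (4,9) ∈ E(G2) ✓
  (2,9) → (φ(2),φ(9)) = (7,9) ∈ E(G2) ✓
  (2,11) → (φ(2),φ(11)) = (2,9) ∈ E(G2) ✓
  (3,5) → (φ(3),φ(5)) = (1,8) ∈ E(G2) ✓
  (3,8) → (φ(3),φ(8)) = (1,4) ∈ E(G2) ✓
  (3,10) → (φ(3),φ(10)) = (1,10) ∈ E(G2) ✓
  (4,5) → (φ(4),φ(5)) = (3,8) ∈ E(G2) ✓
  (4,7) → (φ(4),φ(7)) = (0,3) ∈ E(G2) ✓
  (4,8) → (φ(4),φ(8)) = (3,4) ∈ E(G2) ✓
  (4,10) → (φ(4),φ(10)) = (3,10) ∈ E(G2) ✓
  (4,11) → (φ(4),φ(11)) = (2,3) ∈ E(G2) ✓
  (5,6) → (φ(5),φ(6)) = (6,8) ∈ E(G2) ✓
  (5,9) → (φ(5),φ(9)) = (7,8) ∈ E(G2) ✓
  (5,11) → (φ(5),φ(11)) = (2,8) ∈ E(G2) ✓
  (6,9) → (φ(6),φ(9)) = (6,7) ∈ E(G2) ✓
  (6,11) → (φ(6),φ(11)) = (2,6) ∈ E(G2) ✓
  (7,8) → (φ(7),φ(8)) = (0,4) ∈ E(G2) ✓
  (7,9) → (φ(7),φ(9)) = (0,7) ∈ E(G2) ✓
  (7,10) → (φ(7),φ(10)) = (0,10) ∈ E(G2) ✓
  (7,11) → (φ(7),φ(11)) = (0,2) ∈ E(G2) ✓
  (8,9) → (φ(8),φ(9)) = (4,7) ∈ E(G2) ✓
  (8,11) → (φ(8),φ(11)) = (2,4) ∈ E(G2) ✓
  (9,10) → (φ(9),φ(10)) = (7,10) ∈ E(G2) ✓
  (9,11) → (φ(9),φ(11)) = (2,7) ∈ E(G2) ✓
All 37 edges of G1 map to edges of G2, and |E(G1)| = |E(G2)| = 37, so φ is a bijection on edges as well as vertices. Hence G1 ≅ G2.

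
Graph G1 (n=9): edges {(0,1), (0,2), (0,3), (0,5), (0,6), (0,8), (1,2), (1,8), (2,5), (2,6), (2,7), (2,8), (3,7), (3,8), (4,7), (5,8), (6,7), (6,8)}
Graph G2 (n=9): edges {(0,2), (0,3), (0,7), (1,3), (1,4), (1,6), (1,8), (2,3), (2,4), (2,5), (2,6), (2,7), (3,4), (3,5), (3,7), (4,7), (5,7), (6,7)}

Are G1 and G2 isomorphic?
Yes, isomorphic

The graphs are isomorphic.
One valid mapping φ: V(G1) → V(G2): 0→2, 1→0, 2→3, 3→6, 4→8, 5→5, 6→4, 7→1, 8→7

Verify φ preserves adjacency — for each edge of G1, its image is an edge of G2:
  (0,1) → (φ(0),φ(1)) = (0,2) ∈ E(G2) ✓
  (0,2) → (φ(0),φ(2)) = (2,3) ∈ E(G2) ✓
  (0,3) → (φ(0),φ(3)) = (2,6) ∈ E(G2) ✓
  (0,5) → (φ(0),φ(5)) = (2,5) ∈ E(G2) ✓
  (0,6) → (φ(0),φ(6)) = (2,4) ∈ E(G2) ✓
  (0,8) → (φ(0),φ(8)) = (2,7) ∈ E(G2) ✓
  (1,2) → (φ(1),φ(2)) = (0,3) ∈ E(G2) ✓
  (1,8) → (φ(1),φ(8)) = (0,7) ∈ E(G2) ✓
  (2,5) → (φ(2),φ(5)) = (3,5) ∈ E(G2) ✓
  (2,6) → (φ(2),φ(6)) = (3,4) ∈ E(G2) ✓
  (2,7) → (φ(2),φ(7)) = (1,3) ∈ E(G2) ✓
  (2,8) → (φ(2),φ(8)) = (3,7) ∈ E(G2) ✓
  (3,7) → (φ(3),φ(7)) = (1,6) ∈ E(G2) ✓
  (3,8) → (φ(3),φ(8)) = (6,7) ∈ E(G2) ✓
  (4,7) → (φ(4),φ(7)) = (1,8) ∈ E(G2) ✓
  (5,8) → (φ(5),φ(8)) = (5,7) ∈ E(G2) ✓
  (6,7) → (φ(6),φ(7)) = (1,4) ∈ E(G2) ✓
  (6,8) → (φ(6),φ(8)) = (4,7) ∈ E(G2) ✓
All 18 edges of G1 map to edges of G2, and |E(G1)| = |E(G2)| = 18, so φ is a bijection on edges as well as vertices. Hence G1 ≅ G2.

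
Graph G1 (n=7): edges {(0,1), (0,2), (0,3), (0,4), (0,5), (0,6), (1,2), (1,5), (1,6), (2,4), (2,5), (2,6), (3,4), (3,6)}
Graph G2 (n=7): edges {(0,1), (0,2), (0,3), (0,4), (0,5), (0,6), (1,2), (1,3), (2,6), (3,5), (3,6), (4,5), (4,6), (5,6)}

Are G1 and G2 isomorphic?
Yes, isomorphic

The graphs are isomorphic.
One valid mapping φ: V(G1) → V(G2): 0→0, 1→5, 2→6, 3→1, 4→2, 5→4, 6→3

Verify φ preserves adjacency — for each edge of G1, its image is an edge of G2:
  (0,1) → (φ(0),φ(1)) = (0,5) ∈ E(G2) ✓
  (0,2) → (φ(0),φ(2)) = (0,6) ∈ E(G2) ✓
  (0,3) → (φ(0),φ(3)) = (0,1) ∈ E(G2) ✓
  (0,4) → (φ(0),φ(4)) = (0,2) ∈ E(G2) ✓
  (0,5) → (φ(0),φ(5)) = (0,4) ∈ E(G2) ✓
  (0,6) → (φ(0),φ(6)) = (0,3) ∈ E(G2) ✓
  (1,2) → (φ(1),φ(2)) = (5,6) ∈ E(G2) ✓
  (1,5) → (φ(1),φ(5)) = (4,5) ∈ E(G2) ✓
  (1,6) → (φ(1),φ(6)) = (3,5) ∈ E(G2) ✓
  (2,4) → (φ(2),φ(4)) = (2,6) ∈ E(G2) ✓
  (2,5) → (φ(2),φ(5)) = (4,6) ∈ E(G2) ✓
  (2,6) → (φ(2),φ(6)) = (3,6) ∈ E(G2) ✓
  (3,4) → (φ(3),φ(4)) = (1,2) ∈ E(G2) ✓
  (3,6) → (φ(3),φ(6)) = (1,3) ∈ E(G2) ✓
All 14 edges of G1 map to edges of G2, and |E(G1)| = |E(G2)| = 14, so φ is a bijection on edges as well as vertices. Hence G1 ≅ G2.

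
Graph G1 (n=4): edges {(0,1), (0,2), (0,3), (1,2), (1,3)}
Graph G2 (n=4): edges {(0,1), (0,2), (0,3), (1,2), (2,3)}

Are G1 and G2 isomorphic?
Yes, isomorphic

The graphs are isomorphic.
One valid mapping φ: V(G1) → V(G2): 0→2, 1→0, 2→3, 3→1

Verify φ preserves adjacency — for each edge of G1, its image is an edge of G2:
  (0,1) → (φ(0),φ(1)) = (0,2) ∈ E(G2) ✓
  (0,2) → (φ(0),φ(2)) = (2,3) ∈ E(G2) ✓
  (0,3) → (φ(0),φ(3)) = (1,2) ∈ E(G2) ✓
  (1,2) → (φ(1),φ(2)) = (0,3) ∈ E(G2) ✓
  (1,3) → (φ(1),φ(3)) = (0,1) ∈ E(G2) ✓
All 5 edges of G1 map to edges of G2, and |E(G1)| = |E(G2)| = 5, so φ is a bijection on edges as well as vertices. Hence G1 ≅ G2.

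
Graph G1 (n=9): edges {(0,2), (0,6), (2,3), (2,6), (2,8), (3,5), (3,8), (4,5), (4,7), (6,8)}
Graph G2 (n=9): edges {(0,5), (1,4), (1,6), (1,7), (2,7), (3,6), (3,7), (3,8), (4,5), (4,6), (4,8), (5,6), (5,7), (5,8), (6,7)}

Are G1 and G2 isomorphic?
No, not isomorphic

The graphs are NOT isomorphic.

Connected components of G1: 2 component(s) with vertex sets [[1], [0, 2, 3, 4, 5, 6, 7, 8]], sizes [1, 8].
Connected components of G2: 1 component(s) with vertex sets [[0, 1, 2, 3, 4, 5, 6, 7, 8]], sizes [9].
The number of connected components (and the multiset of component sizes) is an isomorphism invariant — an isomorphism maps each component of G1 bijectively onto a component of G2. Since G1 has 2 component(s) and G2 has 1, they cannot be isomorphic.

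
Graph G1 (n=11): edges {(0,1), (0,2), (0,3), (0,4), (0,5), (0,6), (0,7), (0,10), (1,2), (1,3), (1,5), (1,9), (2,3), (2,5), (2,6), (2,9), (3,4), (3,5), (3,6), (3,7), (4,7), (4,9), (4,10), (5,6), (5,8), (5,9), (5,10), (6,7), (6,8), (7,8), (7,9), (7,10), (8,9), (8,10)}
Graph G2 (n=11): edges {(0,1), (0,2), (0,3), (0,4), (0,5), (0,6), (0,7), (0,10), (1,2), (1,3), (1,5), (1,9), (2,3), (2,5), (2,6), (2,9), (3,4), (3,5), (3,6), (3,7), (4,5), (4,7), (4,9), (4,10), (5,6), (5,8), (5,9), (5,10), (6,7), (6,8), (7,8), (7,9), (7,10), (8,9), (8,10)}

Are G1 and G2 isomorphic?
No, not isomorphic

The graphs are NOT isomorphic.

Counting edges: G1 has 34 edge(s); G2 has 35 edge(s).
Edge count is an isomorphism invariant (a bijection on vertices induces a bijection on edges), so differing edge counts rule out isomorphism.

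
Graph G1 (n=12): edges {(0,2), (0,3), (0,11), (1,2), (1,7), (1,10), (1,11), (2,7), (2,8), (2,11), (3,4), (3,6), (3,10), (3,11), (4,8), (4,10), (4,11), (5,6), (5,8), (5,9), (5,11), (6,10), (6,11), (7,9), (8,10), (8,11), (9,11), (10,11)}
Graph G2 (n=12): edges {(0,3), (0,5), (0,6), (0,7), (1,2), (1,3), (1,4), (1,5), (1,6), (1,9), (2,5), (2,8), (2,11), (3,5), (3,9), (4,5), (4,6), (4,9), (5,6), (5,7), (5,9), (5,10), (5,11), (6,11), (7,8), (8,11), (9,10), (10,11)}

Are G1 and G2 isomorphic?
Yes, isomorphic

The graphs are isomorphic.
One valid mapping φ: V(G1) → V(G2): 0→10, 1→2, 2→11, 3→9, 4→4, 5→0, 6→3, 7→8, 8→6, 9→7, 10→1, 11→5

Verify φ preserves adjacency — for each edge of G1, its image is an edge of G2:
  (0,2) → (φ(0),φ(2)) = (10,11) ∈ E(G2) ✓
  (0,3) → (φ(0),φ(3)) = (9,10) ∈ E(G2) ✓
  (0,11) → (φ(0),φ(11)) = (5,10) ∈ E(G2) ✓
  (1,2) → (φ(1),φ(2)) = (2,11) ∈ E(G2) ✓
  (1,7) → (φ(1),φ(7)) = (2,8) ∈ E(G2) ✓
  (1,10) → (φ(1),φ(10)) = (1,2) ∈ E(G2) ✓
  (1,11) → (φ(1),φ(11)) = (2,5) ∈ E(G2) ✓
  (2,7) → (φ(2),φ(7)) = (8,11) ∈ E(G2) ✓
  (2,8) → (φ(2),φ(8)) = (6,11) ∈ E(G2) ✓
  (2,11) → (φ(2),φ(11)) = (5,11) ∈ E(G2) ✓
  (3,4) → (φ(3),φ(4)) = (4,9) ∈ E(G2) ✓
  (3,6) → (φ(3),φ(6)) = (3,9) ∈ E(G2) ✓
  (3,10) → (φ(3),φ(10)) = (1,9) ∈ E(G2) ✓
  (3,11) → (φ(3),φ(11)) = (5,9) ∈ E(G2) ✓
  (4,8) → (φ(4),φ(8)) = (4,6) ∈ E(G2) ✓
  (4,10) → (φ(4),φ(10)) = (1,4) ∈ E(G2) ✓
  (4,11) → (φ(4),φ(11)) = (4,5) ∈ E(G2) ✓
  (5,6) → (φ(5),φ(6)) = (0,3) ∈ E(G2) ✓
  (5,8) → (φ(5),φ(8)) = (0,6) ∈ E(G2) ✓
  (5,9) → (φ(5),φ(9)) = (0,7) ∈ E(G2) ✓
  (5,11) → (φ(5),φ(11)) = (0,5) ∈ E(G2) ✓
  (6,10) → (φ(6),φ(10)) = (1,3) ∈ E(G2) ✓
  (6,11) → (φ(6),φ(11)) = (3,5) ∈ E(G2) ✓
  (7,9) → (φ(7),φ(9)) = (7,8) ∈ E(G2) ✓
  (8,10) → (φ(8),φ(10)) = (1,6) ∈ E(G2) ✓
  (8,11) → (φ(8),φ(11)) = (5,6) ∈ E(G2) ✓
  (9,11) → (φ(9),φ(11)) = (5,7) ∈ E(G2) ✓
  (10,11) → (φ(10),φ(11)) = (1,5) ∈ E(G2) ✓
All 28 edges of G1 map to edges of G2, and |E(G1)| = |E(G2)| = 28, so φ is a bijection on edges as well as vertices. Hence G1 ≅ G2.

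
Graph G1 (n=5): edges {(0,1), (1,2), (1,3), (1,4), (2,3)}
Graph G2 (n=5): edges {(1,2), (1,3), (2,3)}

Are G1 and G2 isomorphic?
No, not isomorphic

The graphs are NOT isomorphic.

Counting edges: G1 has 5 edge(s); G2 has 3 edge(s).
Edge count is an isomorphism invariant (a bijection on vertices induces a bijection on edges), so differing edge counts rule out isomorphism.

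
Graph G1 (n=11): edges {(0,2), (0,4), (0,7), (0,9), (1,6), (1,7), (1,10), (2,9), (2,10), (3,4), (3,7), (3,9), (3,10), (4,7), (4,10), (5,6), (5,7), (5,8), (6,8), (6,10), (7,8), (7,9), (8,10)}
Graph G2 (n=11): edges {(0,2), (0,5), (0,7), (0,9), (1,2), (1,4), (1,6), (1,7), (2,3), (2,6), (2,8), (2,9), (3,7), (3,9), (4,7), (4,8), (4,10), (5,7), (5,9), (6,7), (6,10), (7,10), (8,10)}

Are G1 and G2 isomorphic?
Yes, isomorphic

The graphs are isomorphic.
One valid mapping φ: V(G1) → V(G2): 0→10, 1→3, 2→8, 3→1, 4→6, 5→5, 6→9, 7→7, 8→0, 9→4, 10→2

Verify φ preserves adjacency — for each edge of G1, its image is an edge of G2:
  (0,2) → (φ(0),φ(2)) = (8,10) ∈ E(G2) ✓
  (0,4) → (φ(0),φ(4)) = (6,10) ∈ E(G2) ✓
  (0,7) → (φ(0),φ(7)) = (7,10) ∈ E(G2) ✓
  (0,9) → (φ(0),φ(9)) = (4,10) ∈ E(G2) ✓
  (1,6) → (φ(1),φ(6)) = (3,9) ∈ E(G2) ✓
  (1,7) → (φ(1),φ(7)) = (3,7) ∈ E(G2) ✓
  (1,10) → (φ(1),φ(10)) = (2,3) ∈ E(G2) ✓
  (2,9) → (φ(2),φ(9)) = (4,8) ∈ E(G2) ✓
  (2,10) → (φ(2),φ(10)) = (2,8) ∈ E(G2) ✓
  (3,4) → (φ(3),φ(4)) = (1,6) ∈ E(G2) ✓
  (3,7) → (φ(3),φ(7)) = (1,7) ∈ E(G2) ✓
  (3,9) → (φ(3),φ(9)) = (1,4) ∈ E(G2) ✓
  (3,10) → (φ(3),φ(10)) = (1,2) ∈ E(G2) ✓
  (4,7) → (φ(4),φ(7)) = (6,7) ∈ E(G2) ✓
  (4,10) → (φ(4),φ(10)) = (2,6) ∈ E(G2) ✓
  (5,6) → (φ(5),φ(6)) = (5,9) ∈ E(G2) ✓
  (5,7) → (φ(5),φ(7)) = (5,7) ∈ E(G2) ✓
  (5,8) → (φ(5),φ(8)) = (0,5) ∈ E(G2) ✓
  (6,8) → (φ(6),φ(8)) = (0,9) ∈ E(G2) ✓
  (6,10) → (φ(6),φ(10)) = (2,9) ∈ E(G2) ✓
  (7,8) → (φ(7),φ(8)) = (0,7) ∈ E(G2) ✓
  (7,9) → (φ(7),φ(9)) = (4,7) ∈ E(G2) ✓
  (8,10) → (φ(8),φ(10)) = (0,2) ∈ E(G2) ✓
All 23 edges of G1 map to edges of G2, and |E(G1)| = |E(G2)| = 23, so φ is a bijection on edges as well as vertices. Hence G1 ≅ G2.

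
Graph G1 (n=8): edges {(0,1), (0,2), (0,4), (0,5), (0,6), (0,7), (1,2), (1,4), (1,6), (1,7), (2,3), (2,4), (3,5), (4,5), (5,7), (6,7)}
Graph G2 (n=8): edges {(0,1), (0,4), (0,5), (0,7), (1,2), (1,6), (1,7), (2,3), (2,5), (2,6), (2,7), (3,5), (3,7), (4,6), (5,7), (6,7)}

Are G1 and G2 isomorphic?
Yes, isomorphic

The graphs are isomorphic.
One valid mapping φ: V(G1) → V(G2): 0→7, 1→2, 2→6, 3→4, 4→1, 5→0, 6→3, 7→5

Verify φ preserves adjacency — for each edge of G1, its image is an edge of G2:
  (0,1) → (φ(0),φ(1)) = (2,7) ∈ E(G2) ✓
  (0,2) → (φ(0),φ(2)) = (6,7) ∈ E(G2) ✓
  (0,4) → (φ(0),φ(4)) = (1,7) ∈ E(G2) ✓
  (0,5) → (φ(0),φ(5)) = (0,7) ∈ E(G2) ✓
  (0,6) → (φ(0),φ(6)) = (3,7) ∈ E(G2) ✓
  (0,7) → (φ(0),φ(7)) = (5,7) ∈ E(G2) ✓
  (1,2) → (φ(1),φ(2)) = (2,6) ∈ E(G2) ✓
  (1,4) → (φ(1),φ(4)) = (1,2) ∈ E(G2) ✓
  (1,6) → (φ(1),φ(6)) = (2,3) ∈ E(G2) ✓
  (1,7) → (φ(1),φ(7)) = (2,5) ∈ E(G2) ✓
  (2,3) → (φ(2),φ(3)) = (4,6) ∈ E(G2) ✓
  (2,4) → (φ(2),φ(4)) = (1,6) ∈ E(G2) ✓
  (3,5) → (φ(3),φ(5)) = (0,4) ∈ E(G2) ✓
  (4,5) → (φ(4),φ(5)) = (0,1) ∈ E(G2) ✓
  (5,7) → (φ(5),φ(7)) = (0,5) ∈ E(G2) ✓
  (6,7) → (φ(6),φ(7)) = (3,5) ∈ E(G2) ✓
All 16 edges of G1 map to edges of G2, and |E(G1)| = |E(G2)| = 16, so φ is a bijection on edges as well as vertices. Hence G1 ≅ G2.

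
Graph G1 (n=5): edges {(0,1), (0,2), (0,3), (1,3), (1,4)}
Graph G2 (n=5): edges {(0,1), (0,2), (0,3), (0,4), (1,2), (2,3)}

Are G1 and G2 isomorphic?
No, not isomorphic

The graphs are NOT isomorphic.

Degrees in G1: deg(0)=3, deg(1)=3, deg(2)=1, deg(3)=2, deg(4)=1.
Sorted degree sequence of G1: [3, 3, 2, 1, 1].
Degrees in G2: deg(0)=4, deg(1)=2, deg(2)=3, deg(3)=2, deg(4)=1.
Sorted degree sequence of G2: [4, 3, 2, 2, 1].
The (sorted) degree sequence is an isomorphism invariant, so since G1 and G2 have different degree sequences they cannot be isomorphic.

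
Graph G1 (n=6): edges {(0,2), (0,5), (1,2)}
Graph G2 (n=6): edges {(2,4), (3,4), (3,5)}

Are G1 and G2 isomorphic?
Yes, isomorphic

The graphs are isomorphic.
One valid mapping φ: V(G1) → V(G2): 0→3, 1→2, 2→4, 3→1, 4→0, 5→5

Verify φ preserves adjacency — for each edge of G1, its image is an edge of G2:
  (0,2) → (φ(0),φ(2)) = (3,4) ∈ E(G2) ✓
  (0,5) → (φ(0),φ(5)) = (3,5) ∈ E(G2) ✓
  (1,2) → (φ(1),φ(2)) = (2,4) ∈ E(G2) ✓
All 3 edges of G1 map to edges of G2, and |E(G1)| = |E(G2)| = 3, so φ is a bijection on edges as well as vertices. Hence G1 ≅ G2.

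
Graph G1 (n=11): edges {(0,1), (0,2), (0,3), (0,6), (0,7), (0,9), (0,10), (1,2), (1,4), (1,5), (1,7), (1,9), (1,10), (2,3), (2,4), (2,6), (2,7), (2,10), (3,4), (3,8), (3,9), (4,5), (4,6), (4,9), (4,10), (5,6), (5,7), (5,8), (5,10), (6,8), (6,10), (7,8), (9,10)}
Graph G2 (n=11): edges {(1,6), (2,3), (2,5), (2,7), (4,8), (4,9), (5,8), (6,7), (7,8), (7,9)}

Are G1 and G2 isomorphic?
No, not isomorphic

The graphs are NOT isomorphic.

Connected components of G1: 1 component(s) with vertex sets [[0, 1, 2, 3, 4, 5, 6, 7, 8, 9, 10]], sizes [11].
Connected components of G2: 3 component(s) with vertex sets [[0], [10], [1, 2, 3, 4, 5, 6, 7, 8, 9]], sizes [1, 1, 9].
The number of connected components (and the multiset of component sizes) is an isomorphism invariant — an isomorphism maps each component of G1 bijectively onto a component of G2. Since G1 has 1 component(s) and G2 has 3, they cannot be isomorphic.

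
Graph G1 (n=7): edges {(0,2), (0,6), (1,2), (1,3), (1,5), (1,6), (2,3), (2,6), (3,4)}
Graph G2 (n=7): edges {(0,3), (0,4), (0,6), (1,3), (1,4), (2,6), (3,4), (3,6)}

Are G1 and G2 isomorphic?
No, not isomorphic

The graphs are NOT isomorphic.

Connected components of G1: 1 component(s) with vertex sets [[0, 1, 2, 3, 4, 5, 6]], sizes [7].
Connected components of G2: 2 component(s) with vertex sets [[5], [0, 1, 2, 3, 4, 6]], sizes [1, 6].
The number of connected components (and the multiset of component sizes) is an isomorphism invariant — an isomorphism maps each component of G1 bijectively onto a component of G2. Since G1 has 1 component(s) and G2 has 2, they cannot be isomorphic.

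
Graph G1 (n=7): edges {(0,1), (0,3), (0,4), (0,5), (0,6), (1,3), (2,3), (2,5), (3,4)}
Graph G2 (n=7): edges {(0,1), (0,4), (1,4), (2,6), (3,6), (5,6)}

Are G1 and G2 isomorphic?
No, not isomorphic

The graphs are NOT isomorphic.

Counting triangles (3-cliques): G1 has 2, G2 has 1.
Triangle count is an isomorphism invariant, so differing triangle counts rule out isomorphism.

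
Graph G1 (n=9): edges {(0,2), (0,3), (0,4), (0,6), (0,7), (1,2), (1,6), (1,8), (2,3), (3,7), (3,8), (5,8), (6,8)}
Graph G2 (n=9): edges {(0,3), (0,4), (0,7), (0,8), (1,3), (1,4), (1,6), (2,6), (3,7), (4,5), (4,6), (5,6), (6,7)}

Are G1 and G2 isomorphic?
Yes, isomorphic

The graphs are isomorphic.
One valid mapping φ: V(G1) → V(G2): 0→6, 1→3, 2→1, 3→4, 4→2, 5→8, 6→7, 7→5, 8→0

Verify φ preserves adjacency — for each edge of G1, its image is an edge of G2:
  (0,2) → (φ(0),φ(2)) = (1,6) ∈ E(G2) ✓
  (0,3) → (φ(0),φ(3)) = (4,6) ∈ E(G2) ✓
  (0,4) → (φ(0),φ(4)) = (2,6) ∈ E(G2) ✓
  (0,6) → (φ(0),φ(6)) = (6,7) ∈ E(G2) ✓
  (0,7) → (φ(0),φ(7)) = (5,6) ∈ E(G2) ✓
  (1,2) → (φ(1),φ(2)) = (1,3) ∈ E(G2) ✓
  (1,6) → (φ(1),φ(6)) = (3,7) ∈ E(G2) ✓
  (1,8) → (φ(1),φ(8)) = (0,3) ∈ E(G2) ✓
  (2,3) → (φ(2),φ(3)) = (1,4) ∈ E(G2) ✓
  (3,7) → (φ(3),φ(7)) = (4,5) ∈ E(G2) ✓
  (3,8) → (φ(3),φ(8)) = (0,4) ∈ E(G2) ✓
  (5,8) → (φ(5),φ(8)) = (0,8) ∈ E(G2) ✓
  (6,8) → (φ(6),φ(8)) = (0,7) ∈ E(G2) ✓
All 13 edges of G1 map to edges of G2, and |E(G1)| = |E(G2)| = 13, so φ is a bijection on edges as well as vertices. Hence G1 ≅ G2.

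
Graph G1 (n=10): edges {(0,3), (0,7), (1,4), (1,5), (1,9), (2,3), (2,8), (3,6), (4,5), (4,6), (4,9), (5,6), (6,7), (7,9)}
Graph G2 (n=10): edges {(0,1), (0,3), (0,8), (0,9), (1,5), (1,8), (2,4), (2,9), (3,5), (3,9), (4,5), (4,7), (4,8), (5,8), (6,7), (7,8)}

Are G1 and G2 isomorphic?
No, not isomorphic

The graphs are NOT isomorphic.

Degrees in G1: deg(0)=2, deg(1)=3, deg(2)=2, deg(3)=3, deg(4)=4, deg(5)=3, deg(6)=4, deg(7)=3, deg(8)=1, deg(9)=3.
Sorted degree sequence of G1: [4, 4, 3, 3, 3, 3, 3, 2, 2, 1].
Degrees in G2: deg(0)=4, deg(1)=3, deg(2)=2, deg(3)=3, deg(4)=4, deg(5)=4, deg(6)=1, deg(7)=3, deg(8)=5, deg(9)=3.
Sorted degree sequence of G2: [5, 4, 4, 4, 3, 3, 3, 3, 2, 1].
The (sorted) degree sequence is an isomorphism invariant, so since G1 and G2 have different degree sequences they cannot be isomorphic.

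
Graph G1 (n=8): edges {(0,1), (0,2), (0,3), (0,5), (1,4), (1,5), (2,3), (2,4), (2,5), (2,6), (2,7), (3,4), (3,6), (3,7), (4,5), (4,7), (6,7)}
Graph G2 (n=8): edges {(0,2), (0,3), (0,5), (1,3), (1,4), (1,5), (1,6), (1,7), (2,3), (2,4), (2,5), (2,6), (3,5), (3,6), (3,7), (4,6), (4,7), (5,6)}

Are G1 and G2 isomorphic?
No, not isomorphic

The graphs are NOT isomorphic.

Degrees in G1: deg(0)=4, deg(1)=3, deg(2)=6, deg(3)=5, deg(4)=5, deg(5)=4, deg(6)=3, deg(7)=4.
Sorted degree sequence of G1: [6, 5, 5, 4, 4, 4, 3, 3].
Degrees in G2: deg(0)=3, deg(1)=5, deg(2)=5, deg(3)=6, deg(4)=4, deg(5)=5, deg(6)=5, deg(7)=3.
Sorted degree sequence of G2: [6, 5, 5, 5, 5, 4, 3, 3].
The (sorted) degree sequence is an isomorphism invariant, so since G1 and G2 have different degree sequences they cannot be isomorphic.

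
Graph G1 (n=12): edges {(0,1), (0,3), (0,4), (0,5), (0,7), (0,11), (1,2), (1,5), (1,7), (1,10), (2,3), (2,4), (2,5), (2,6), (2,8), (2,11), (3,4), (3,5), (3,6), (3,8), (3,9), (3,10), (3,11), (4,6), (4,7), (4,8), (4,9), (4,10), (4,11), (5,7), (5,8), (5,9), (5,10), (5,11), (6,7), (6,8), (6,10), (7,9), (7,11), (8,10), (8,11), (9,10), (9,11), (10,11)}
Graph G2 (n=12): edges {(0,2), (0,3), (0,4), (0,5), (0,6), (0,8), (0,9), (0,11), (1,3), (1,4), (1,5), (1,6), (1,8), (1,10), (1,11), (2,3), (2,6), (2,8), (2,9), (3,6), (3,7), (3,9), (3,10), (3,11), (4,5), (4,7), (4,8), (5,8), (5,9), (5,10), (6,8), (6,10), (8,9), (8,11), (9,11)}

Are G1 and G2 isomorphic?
No, not isomorphic

The graphs are NOT isomorphic.

Counting triangles (3-cliques): G1 has 62, G2 has 34.
Triangle count is an isomorphism invariant, so differing triangle counts rule out isomorphism.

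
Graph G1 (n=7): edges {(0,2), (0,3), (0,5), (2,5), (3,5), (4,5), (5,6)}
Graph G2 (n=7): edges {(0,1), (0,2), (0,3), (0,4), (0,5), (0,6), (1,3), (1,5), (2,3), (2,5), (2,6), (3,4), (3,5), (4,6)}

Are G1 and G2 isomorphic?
No, not isomorphic

The graphs are NOT isomorphic.

Degrees in G1: deg(0)=3, deg(1)=0, deg(2)=2, deg(3)=2, deg(4)=1, deg(5)=5, deg(6)=1.
Sorted degree sequence of G1: [5, 3, 2, 2, 1, 1, 0].
Degrees in G2: deg(0)=6, deg(1)=3, deg(2)=4, deg(3)=5, deg(4)=3, deg(5)=4, deg(6)=3.
Sorted degree sequence of G2: [6, 5, 4, 4, 3, 3, 3].
The (sorted) degree sequence is an isomorphism invariant, so since G1 and G2 have different degree sequences they cannot be isomorphic.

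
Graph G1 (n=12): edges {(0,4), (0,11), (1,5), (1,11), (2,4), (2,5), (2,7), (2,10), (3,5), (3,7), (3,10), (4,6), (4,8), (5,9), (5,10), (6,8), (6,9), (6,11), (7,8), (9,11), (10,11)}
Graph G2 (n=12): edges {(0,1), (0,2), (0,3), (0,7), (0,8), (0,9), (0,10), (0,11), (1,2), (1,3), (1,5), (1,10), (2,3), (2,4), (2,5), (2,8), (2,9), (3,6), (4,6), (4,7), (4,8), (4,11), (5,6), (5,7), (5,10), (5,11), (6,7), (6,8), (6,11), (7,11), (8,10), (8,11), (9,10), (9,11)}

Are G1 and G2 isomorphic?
No, not isomorphic

The graphs are NOT isomorphic.

Counting triangles (3-cliques): G1 has 4, G2 has 25.
Triangle count is an isomorphism invariant, so differing triangle counts rule out isomorphism.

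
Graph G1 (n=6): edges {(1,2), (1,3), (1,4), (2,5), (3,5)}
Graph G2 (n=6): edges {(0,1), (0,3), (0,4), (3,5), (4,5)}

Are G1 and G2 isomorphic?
Yes, isomorphic

The graphs are isomorphic.
One valid mapping φ: V(G1) → V(G2): 0→2, 1→0, 2→4, 3→3, 4→1, 5→5

Verify φ preserves adjacency — for each edge of G1, its image is an edge of G2:
  (1,2) → (φ(1),φ(2)) = (0,4) ∈ E(G2) ✓
  (1,3) → (φ(1),φ(3)) = (0,3) ∈ E(G2) ✓
  (1,4) → (φ(1),φ(4)) = (0,1) ∈ E(G2) ✓
  (2,5) → (φ(2),φ(5)) = (4,5) ∈ E(G2) ✓
  (3,5) → (φ(3),φ(5)) = (3,5) ∈ E(G2) ✓
All 5 edges of G1 map to edges of G2, and |E(G1)| = |E(G2)| = 5, so φ is a bijection on edges as well as vertices. Hence G1 ≅ G2.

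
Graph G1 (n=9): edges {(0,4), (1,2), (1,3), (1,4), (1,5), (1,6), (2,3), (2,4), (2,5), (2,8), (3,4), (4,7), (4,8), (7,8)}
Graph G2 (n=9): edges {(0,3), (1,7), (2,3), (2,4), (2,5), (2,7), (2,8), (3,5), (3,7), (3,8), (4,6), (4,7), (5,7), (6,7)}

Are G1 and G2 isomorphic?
Yes, isomorphic

The graphs are isomorphic.
One valid mapping φ: V(G1) → V(G2): 0→1, 1→3, 2→2, 3→5, 4→7, 5→8, 6→0, 7→6, 8→4

Verify φ preserves adjacency — for each edge of G1, its image is an edge of G2:
  (0,4) → (φ(0),φ(4)) = (1,7) ∈ E(G2) ✓
  (1,2) → (φ(1),φ(2)) = (2,3) ∈ E(G2) ✓
  (1,3) → (φ(1),φ(3)) = (3,5) ∈ E(G2) ✓
  (1,4) → (φ(1),φ(4)) = (3,7) ∈ E(G2) ✓
  (1,5) → (φ(1),φ(5)) = (3,8) ∈ E(G2) ✓
  (1,6) → (φ(1),φ(6)) = (0,3) ∈ E(G2) ✓
  (2,3) → (φ(2),φ(3)) = (2,5) ∈ E(G2) ✓
  (2,4) → (φ(2),φ(4)) = (2,7) ∈ E(G2) ✓
  (2,5) → (φ(2),φ(5)) = (2,8) ∈ E(G2) ✓
  (2,8) → (φ(2),φ(8)) = (2,4) ∈ E(G2) ✓
  (3,4) → (φ(3),φ(4)) = (5,7) ∈ E(G2) ✓
  (4,7) → (φ(4),φ(7)) = (6,7) ∈ E(G2) ✓
  (4,8) → (φ(4),φ(8)) = (4,7) ∈ E(G2) ✓
  (7,8) → (φ(7),φ(8)) = (4,6) ∈ E(G2) ✓
All 14 edges of G1 map to edges of G2, and |E(G1)| = |E(G2)| = 14, so φ is a bijection on edges as well as vertices. Hence G1 ≅ G2.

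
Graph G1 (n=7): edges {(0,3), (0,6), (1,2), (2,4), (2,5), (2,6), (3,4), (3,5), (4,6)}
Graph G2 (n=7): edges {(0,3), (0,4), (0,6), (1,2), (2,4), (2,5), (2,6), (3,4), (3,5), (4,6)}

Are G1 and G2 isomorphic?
No, not isomorphic

The graphs are NOT isomorphic.

Counting edges: G1 has 9 edge(s); G2 has 10 edge(s).
Edge count is an isomorphism invariant (a bijection on vertices induces a bijection on edges), so differing edge counts rule out isomorphism.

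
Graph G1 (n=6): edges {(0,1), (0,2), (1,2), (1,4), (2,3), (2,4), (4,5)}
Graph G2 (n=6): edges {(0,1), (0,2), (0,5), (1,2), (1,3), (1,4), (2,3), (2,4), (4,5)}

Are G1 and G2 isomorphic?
No, not isomorphic

The graphs are NOT isomorphic.

Counting edges: G1 has 7 edge(s); G2 has 9 edge(s).
Edge count is an isomorphism invariant (a bijection on vertices induces a bijection on edges), so differing edge counts rule out isomorphism.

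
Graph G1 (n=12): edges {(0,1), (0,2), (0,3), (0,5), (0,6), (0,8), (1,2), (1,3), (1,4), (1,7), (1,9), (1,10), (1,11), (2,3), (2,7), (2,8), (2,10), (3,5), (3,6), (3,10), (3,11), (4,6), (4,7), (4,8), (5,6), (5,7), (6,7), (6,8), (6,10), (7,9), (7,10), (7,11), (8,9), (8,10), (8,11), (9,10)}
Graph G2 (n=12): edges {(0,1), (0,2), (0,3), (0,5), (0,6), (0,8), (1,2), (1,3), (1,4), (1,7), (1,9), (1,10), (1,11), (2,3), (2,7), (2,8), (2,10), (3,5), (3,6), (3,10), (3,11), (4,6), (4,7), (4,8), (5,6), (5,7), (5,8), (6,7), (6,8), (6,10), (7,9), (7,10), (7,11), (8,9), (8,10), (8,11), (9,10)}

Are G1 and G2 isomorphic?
No, not isomorphic

The graphs are NOT isomorphic.

Counting edges: G1 has 36 edge(s); G2 has 37 edge(s).
Edge count is an isomorphism invariant (a bijection on vertices induces a bijection on edges), so differing edge counts rule out isomorphism.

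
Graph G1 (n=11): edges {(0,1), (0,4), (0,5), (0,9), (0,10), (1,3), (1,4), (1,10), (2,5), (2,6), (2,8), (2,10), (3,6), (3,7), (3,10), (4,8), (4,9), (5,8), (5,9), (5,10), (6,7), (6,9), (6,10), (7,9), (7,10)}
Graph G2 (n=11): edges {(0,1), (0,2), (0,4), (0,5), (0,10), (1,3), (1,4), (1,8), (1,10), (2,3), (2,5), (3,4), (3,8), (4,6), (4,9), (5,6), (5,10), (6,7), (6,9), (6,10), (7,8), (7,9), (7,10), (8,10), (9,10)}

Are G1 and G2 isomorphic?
Yes, isomorphic

The graphs are isomorphic.
One valid mapping φ: V(G1) → V(G2): 0→1, 1→8, 2→5, 3→7, 4→3, 5→0, 6→6, 7→9, 8→2, 9→4, 10→10

Verify φ preserves adjacency — for each edge of G1, its image is an edge of G2:
  (0,1) → (φ(0),φ(1)) = (1,8) ∈ E(G2) ✓
  (0,4) → (φ(0),φ(4)) = (1,3) ∈ E(G2) ✓
  (0,5) → (φ(0),φ(5)) = (0,1) ∈ E(G2) ✓
  (0,9) → (φ(0),φ(9)) = (1,4) ∈ E(G2) ✓
  (0,10) → (φ(0),φ(10)) = (1,10) ∈ E(G2) ✓
  (1,3) → (φ(1),φ(3)) = (7,8) ∈ E(G2) ✓
  (1,4) → (φ(1),φ(4)) = (3,8) ∈ E(G2) ✓
  (1,10) → (φ(1),φ(10)) = (8,10) ∈ E(G2) ✓
  (2,5) → (φ(2),φ(5)) = (0,5) ∈ E(G2) ✓
  (2,6) → (φ(2),φ(6)) = (5,6) ∈ E(G2) ✓
  (2,8) → (φ(2),φ(8)) = (2,5) ∈ E(G2) ✓
  (2,10) → (φ(2),φ(10)) = (5,10) ∈ E(G2) ✓
  (3,6) → (φ(3),φ(6)) = (6,7) ∈ E(G2) ✓
  (3,7) → (φ(3),φ(7)) = (7,9) ∈ E(G2) ✓
  (3,10) → (φ(3),φ(10)) = (7,10) ∈ E(G2) ✓
  (4,8) → (φ(4),φ(8)) = (2,3) ∈ E(G2) ✓
  (4,9) → (φ(4),φ(9)) = (3,4) ∈ E(G2) ✓
  (5,8) → (φ(5),φ(8)) = (0,2) ∈ E(G2) ✓
  (5,9) → (φ(5),φ(9)) = (0,4) ∈ E(G2) ✓
  (5,10) → (φ(5),φ(10)) = (0,10) ∈ E(G2) ✓
  (6,7) → (φ(6),φ(7)) = (6,9) ∈ E(G2) ✓
  (6,9) → (φ(6),φ(9)) = (4,6) ∈ E(G2) ✓
  (6,10) → (φ(6),φ(10)) = (6,10) ∈ E(G2) ✓
  (7,9) → (φ(7),φ(9)) = (4,9) ∈ E(G2) ✓
  (7,10) → (φ(7),φ(10)) = (9,10) ∈ E(G2) ✓
All 25 edges of G1 map to edges of G2, and |E(G1)| = |E(G2)| = 25, so φ is a bijection on edges as well as vertices. Hence G1 ≅ G2.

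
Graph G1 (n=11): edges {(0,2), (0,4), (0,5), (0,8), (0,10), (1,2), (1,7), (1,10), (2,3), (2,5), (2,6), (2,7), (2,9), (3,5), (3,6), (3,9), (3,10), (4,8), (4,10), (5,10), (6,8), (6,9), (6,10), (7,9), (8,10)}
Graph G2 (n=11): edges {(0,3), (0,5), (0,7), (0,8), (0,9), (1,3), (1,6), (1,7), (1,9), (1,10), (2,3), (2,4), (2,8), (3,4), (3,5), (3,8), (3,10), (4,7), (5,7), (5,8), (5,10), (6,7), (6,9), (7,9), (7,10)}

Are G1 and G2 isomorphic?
Yes, isomorphic

The graphs are isomorphic.
One valid mapping φ: V(G1) → V(G2): 0→1, 1→4, 2→3, 3→5, 4→6, 5→10, 6→0, 7→2, 8→9, 9→8, 10→7

Verify φ preserves adjacency — for each edge of G1, its image is an edge of G2:
  (0,2) → (φ(0),φ(2)) = (1,3) ∈ E(G2) ✓
  (0,4) → (φ(0),φ(4)) = (1,6) ∈ E(G2) ✓
  (0,5) → (φ(0),φ(5)) = (1,10) ∈ E(G2) ✓
  (0,8) → (φ(0),φ(8)) = (1,9) ∈ E(G2) ✓
  (0,10) → (φ(0),φ(10)) = (1,7) ∈ E(G2) ✓
  (1,2) → (φ(1),φ(2)) = (3,4) ∈ E(G2) ✓
  (1,7) → (φ(1),φ(7)) = (2,4) ∈ E(G2) ✓
  (1,10) → (φ(1),φ(10)) = (4,7) ∈ E(G2) ✓
  (2,3) → (φ(2),φ(3)) = (3,5) ∈ E(G2) ✓
  (2,5) → (φ(2),φ(5)) = (3,10) ∈ E(G2) ✓
  (2,6) → (φ(2),φ(6)) = (0,3) ∈ E(G2) ✓
  (2,7) → (φ(2),φ(7)) = (2,3) ∈ E(G2) ✓
  (2,9) → (φ(2),φ(9)) = (3,8) ∈ E(G2) ✓
  (3,5) → (φ(3),φ(5)) = (5,10) ∈ E(G2) ✓
  (3,6) → (φ(3),φ(6)) = (0,5) ∈ E(G2) ✓
  (3,9) → (φ(3),φ(9)) = (5,8) ∈ E(G2) ✓
  (3,10) → (φ(3),φ(10)) = (5,7) ∈ E(G2) ✓
  (4,8) → (φ(4),φ(8)) = (6,9) ∈ E(G2) ✓
  (4,10) → (φ(4),φ(10)) = (6,7) ∈ E(G2) ✓
  (5,10) → (φ(5),φ(10)) = (7,10) ∈ E(G2) ✓
  (6,8) → (φ(6),φ(8)) = (0,9) ∈ E(G2) ✓
  (6,9) → (φ(6),φ(9)) = (0,8) ∈ E(G2) ✓
  (6,10) → (φ(6),φ(10)) = (0,7) ∈ E(G2) ✓
  (7,9) → (φ(7),φ(9)) = (2,8) ∈ E(G2) ✓
  (8,10) → (φ(8),φ(10)) = (7,9) ∈ E(G2) ✓
All 25 edges of G1 map to edges of G2, and |E(G1)| = |E(G2)| = 25, so φ is a bijection on edges as well as vertices. Hence G1 ≅ G2.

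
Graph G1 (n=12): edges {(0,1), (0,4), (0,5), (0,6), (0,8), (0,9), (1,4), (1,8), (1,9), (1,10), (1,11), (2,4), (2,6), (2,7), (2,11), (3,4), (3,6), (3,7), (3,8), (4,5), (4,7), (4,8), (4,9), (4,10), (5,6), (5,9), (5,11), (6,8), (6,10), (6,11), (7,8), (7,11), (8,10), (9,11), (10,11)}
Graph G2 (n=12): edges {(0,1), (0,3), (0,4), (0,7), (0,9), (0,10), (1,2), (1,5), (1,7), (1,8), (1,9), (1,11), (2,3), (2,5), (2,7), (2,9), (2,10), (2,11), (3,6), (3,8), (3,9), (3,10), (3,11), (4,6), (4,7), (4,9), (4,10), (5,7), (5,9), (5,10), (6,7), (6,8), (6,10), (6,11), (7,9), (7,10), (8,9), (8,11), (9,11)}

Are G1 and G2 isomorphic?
No, not isomorphic

The graphs are NOT isomorphic.

Degrees in G1: deg(0)=6, deg(1)=6, deg(2)=4, deg(3)=4, deg(4)=9, deg(5)=5, deg(6)=7, deg(7)=5, deg(8)=7, deg(9)=5, deg(10)=5, deg(11)=7.
Sorted degree sequence of G1: [9, 7, 7, 7, 6, 6, 5, 5, 5, 5, 4, 4].
Degrees in G2: deg(0)=6, deg(1)=7, deg(2)=7, deg(3)=7, deg(4)=5, deg(5)=5, deg(6)=6, deg(7)=8, deg(8)=5, deg(9)=9, deg(10)=7, deg(11)=6.
Sorted degree sequence of G2: [9, 8, 7, 7, 7, 7, 6, 6, 6, 5, 5, 5].
The (sorted) degree sequence is an isomorphism invariant, so since G1 and G2 have different degree sequences they cannot be isomorphic.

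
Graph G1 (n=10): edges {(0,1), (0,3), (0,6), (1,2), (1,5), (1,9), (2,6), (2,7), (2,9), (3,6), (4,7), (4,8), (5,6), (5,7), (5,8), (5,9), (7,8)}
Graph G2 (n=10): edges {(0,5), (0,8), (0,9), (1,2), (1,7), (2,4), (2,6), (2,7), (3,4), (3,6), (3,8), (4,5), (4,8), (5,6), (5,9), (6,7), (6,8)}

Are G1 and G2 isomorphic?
Yes, isomorphic

The graphs are isomorphic.
One valid mapping φ: V(G1) → V(G2): 0→0, 1→8, 2→4, 3→9, 4→1, 5→6, 6→5, 7→2, 8→7, 9→3

Verify φ preserves adjacency — for each edge of G1, its image is an edge of G2:
  (0,1) → (φ(0),φ(1)) = (0,8) ∈ E(G2) ✓
  (0,3) → (φ(0),φ(3)) = (0,9) ∈ E(G2) ✓
  (0,6) → (φ(0),φ(6)) = (0,5) ∈ E(G2) ✓
  (1,2) → (φ(1),φ(2)) = (4,8) ∈ E(G2) ✓
  (1,5) → (φ(1),φ(5)) = (6,8) ∈ E(G2) ✓
  (1,9) → (φ(1),φ(9)) = (3,8) ∈ E(G2) ✓
  (2,6) → (φ(2),φ(6)) = (4,5) ∈ E(G2) ✓
  (2,7) → (φ(2),φ(7)) = (2,4) ∈ E(G2) ✓
  (2,9) → (φ(2),φ(9)) = (3,4) ∈ E(G2) ✓
  (3,6) → (φ(3),φ(6)) = (5,9) ∈ E(G2) ✓
  (4,7) → (φ(4),φ(7)) = (1,2) ∈ E(G2) ✓
  (4,8) → (φ(4),φ(8)) = (1,7) ∈ E(G2) ✓
  (5,6) → (φ(5),φ(6)) = (5,6) ∈ E(G2) ✓
  (5,7) → (φ(5),φ(7)) = (2,6) ∈ E(G2) ✓
  (5,8) → (φ(5),φ(8)) = (6,7) ∈ E(G2) ✓
  (5,9) → (φ(5),φ(9)) = (3,6) ∈ E(G2) ✓
  (7,8) → (φ(7),φ(8)) = (2,7) ∈ E(G2) ✓
All 17 edges of G1 map to edges of G2, and |E(G1)| = |E(G2)| = 17, so φ is a bijection on edges as well as vertices. Hence G1 ≅ G2.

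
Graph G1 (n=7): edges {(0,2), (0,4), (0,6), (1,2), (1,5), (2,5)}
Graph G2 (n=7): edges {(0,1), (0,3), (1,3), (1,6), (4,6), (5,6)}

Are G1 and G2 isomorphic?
Yes, isomorphic

The graphs are isomorphic.
One valid mapping φ: V(G1) → V(G2): 0→6, 1→3, 2→1, 3→2, 4→5, 5→0, 6→4

Verify φ preserves adjacency — for each edge of G1, its image is an edge of G2:
  (0,2) → (φ(0),φ(2)) = (1,6) ∈ E(G2) ✓
  (0,4) → (φ(0),φ(4)) = (5,6) ∈ E(G2) ✓
  (0,6) → (φ(0),φ(6)) = (4,6) ∈ E(G2) ✓
  (1,2) → (φ(1),φ(2)) = (1,3) ∈ E(G2) ✓
  (1,5) → (φ(1),φ(5)) = (0,3) ∈ E(G2) ✓
  (2,5) → (φ(2),φ(5)) = (0,1) ∈ E(G2) ✓
All 6 edges of G1 map to edges of G2, and |E(G1)| = |E(G2)| = 6, so φ is a bijection on edges as well as vertices. Hence G1 ≅ G2.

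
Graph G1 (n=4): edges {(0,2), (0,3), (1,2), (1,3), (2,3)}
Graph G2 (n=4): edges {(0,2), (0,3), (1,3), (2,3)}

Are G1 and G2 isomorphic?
No, not isomorphic

The graphs are NOT isomorphic.

Counting edges: G1 has 5 edge(s); G2 has 4 edge(s).
Edge count is an isomorphism invariant (a bijection on vertices induces a bijection on edges), so differing edge counts rule out isomorphism.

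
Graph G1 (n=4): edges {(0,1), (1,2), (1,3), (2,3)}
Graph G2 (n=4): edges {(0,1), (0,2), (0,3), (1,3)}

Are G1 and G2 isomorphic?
Yes, isomorphic

The graphs are isomorphic.
One valid mapping φ: V(G1) → V(G2): 0→2, 1→0, 2→3, 3→1

Verify φ preserves adjacency — for each edge of G1, its image is an edge of G2:
  (0,1) → (φ(0),φ(1)) = (0,2) ∈ E(G2) ✓
  (1,2) → (φ(1),φ(2)) = (0,3) ∈ E(G2) ✓
  (1,3) → (φ(1),φ(3)) = (0,1) ∈ E(G2) ✓
  (2,3) → (φ(2),φ(3)) = (1,3) ∈ E(G2) ✓
All 4 edges of G1 map to edges of G2, and |E(G1)| = |E(G2)| = 4, so φ is a bijection on edges as well as vertices. Hence G1 ≅ G2.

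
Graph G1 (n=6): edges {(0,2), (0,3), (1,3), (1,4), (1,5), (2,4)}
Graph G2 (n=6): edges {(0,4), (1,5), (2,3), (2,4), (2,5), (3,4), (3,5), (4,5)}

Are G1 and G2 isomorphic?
No, not isomorphic

The graphs are NOT isomorphic.

Counting triangles (3-cliques): G1 has 0, G2 has 4.
Triangle count is an isomorphism invariant, so differing triangle counts rule out isomorphism.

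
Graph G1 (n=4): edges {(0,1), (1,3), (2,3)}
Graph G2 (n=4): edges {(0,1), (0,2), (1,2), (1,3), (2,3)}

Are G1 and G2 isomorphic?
No, not isomorphic

The graphs are NOT isomorphic.

Degrees in G1: deg(0)=1, deg(1)=2, deg(2)=1, deg(3)=2.
Sorted degree sequence of G1: [2, 2, 1, 1].
Degrees in G2: deg(0)=2, deg(1)=3, deg(2)=3, deg(3)=2.
Sorted degree sequence of G2: [3, 3, 2, 2].
The (sorted) degree sequence is an isomorphism invariant, so since G1 and G2 have different degree sequences they cannot be isomorphic.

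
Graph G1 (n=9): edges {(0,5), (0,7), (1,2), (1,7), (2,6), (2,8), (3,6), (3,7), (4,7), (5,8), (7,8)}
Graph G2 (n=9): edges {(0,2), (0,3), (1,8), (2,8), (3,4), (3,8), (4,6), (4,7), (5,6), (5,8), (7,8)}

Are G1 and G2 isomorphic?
Yes, isomorphic

The graphs are isomorphic.
One valid mapping φ: V(G1) → V(G2): 0→2, 1→7, 2→4, 3→5, 4→1, 5→0, 6→6, 7→8, 8→3

Verify φ preserves adjacency — for each edge of G1, its image is an edge of G2:
  (0,5) → (φ(0),φ(5)) = (0,2) ∈ E(G2) ✓
  (0,7) → (φ(0),φ(7)) = (2,8) ∈ E(G2) ✓
  (1,2) → (φ(1),φ(2)) = (4,7) ∈ E(G2) ✓
  (1,7) → (φ(1),φ(7)) = (7,8) ∈ E(G2) ✓
  (2,6) → (φ(2),φ(6)) = (4,6) ∈ E(G2) ✓
  (2,8) → (φ(2),φ(8)) = (3,4) ∈ E(G2) ✓
  (3,6) → (φ(3),φ(6)) = (5,6) ∈ E(G2) ✓
  (3,7) → (φ(3),φ(7)) = (5,8) ∈ E(G2) ✓
  (4,7) → (φ(4),φ(7)) = (1,8) ∈ E(G2) ✓
  (5,8) → (φ(5),φ(8)) = (0,3) ∈ E(G2) ✓
  (7,8) → (φ(7),φ(8)) = (3,8) ∈ E(G2) ✓
All 11 edges of G1 map to edges of G2, and |E(G1)| = |E(G2)| = 11, so φ is a bijection on edges as well as vertices. Hence G1 ≅ G2.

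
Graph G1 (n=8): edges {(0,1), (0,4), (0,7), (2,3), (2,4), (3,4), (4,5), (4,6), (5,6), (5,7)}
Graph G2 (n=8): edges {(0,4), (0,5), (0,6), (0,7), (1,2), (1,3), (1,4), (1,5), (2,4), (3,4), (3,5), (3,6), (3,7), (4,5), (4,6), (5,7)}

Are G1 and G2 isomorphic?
No, not isomorphic

The graphs are NOT isomorphic.

Counting triangles (3-cliques): G1 has 2, G2 has 10.
Triangle count is an isomorphism invariant, so differing triangle counts rule out isomorphism.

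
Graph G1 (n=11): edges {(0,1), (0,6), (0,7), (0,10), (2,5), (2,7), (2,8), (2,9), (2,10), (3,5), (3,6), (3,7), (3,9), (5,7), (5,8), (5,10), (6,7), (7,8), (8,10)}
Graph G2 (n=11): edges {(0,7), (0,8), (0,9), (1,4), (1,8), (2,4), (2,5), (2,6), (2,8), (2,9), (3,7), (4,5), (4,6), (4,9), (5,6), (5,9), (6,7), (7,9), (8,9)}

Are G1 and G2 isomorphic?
Yes, isomorphic

The graphs are isomorphic.
One valid mapping φ: V(G1) → V(G2): 0→7, 1→3, 2→4, 3→8, 4→10, 5→2, 6→0, 7→9, 8→5, 9→1, 10→6

Verify φ preserves adjacency — for each edge of G1, its image is an edge of G2:
  (0,1) → (φ(0),φ(1)) = (3,7) ∈ E(G2) ✓
  (0,6) → (φ(0),φ(6)) = (0,7) ∈ E(G2) ✓
  (0,7) → (φ(0),φ(7)) = (7,9) ∈ E(G2) ✓
  (0,10) → (φ(0),φ(10)) = (6,7) ∈ E(G2) ✓
  (2,5) → (φ(2),φ(5)) = (2,4) ∈ E(G2) ✓
  (2,7) → (φ(2),φ(7)) = (4,9) ∈ E(G2) ✓
  (2,8) → (φ(2),φ(8)) = (4,5) ∈ E(G2) ✓
  (2,9) → (φ(2),φ(9)) = (1,4) ∈ E(G2) ✓
  (2,10) → (φ(2),φ(10)) = (4,6) ∈ E(G2) ✓
  (3,5) → (φ(3),φ(5)) = (2,8) ∈ E(G2) ✓
  (3,6) → (φ(3),φ(6)) = (0,8) ∈ E(G2) ✓
  (3,7) → (φ(3),φ(7)) = (8,9) ∈ E(G2) ✓
  (3,9) → (φ(3),φ(9)) = (1,8) ∈ E(G2) ✓
  (5,7) → (φ(5),φ(7)) = (2,9) ∈ E(G2) ✓
  (5,8) → (φ(5),φ(8)) = (2,5) ∈ E(G2) ✓
  (5,10) → (φ(5),φ(10)) = (2,6) ∈ E(G2) ✓
  (6,7) → (φ(6),φ(7)) = (0,9) ∈ E(G2) ✓
  (7,8) → (φ(7),φ(8)) = (5,9) ∈ E(G2) ✓
  (8,10) → (φ(8),φ(10)) = (5,6) ∈ E(G2) ✓
All 19 edges of G1 map to edges of G2, and |E(G1)| = |E(G2)| = 19, so φ is a bijection on edges as well as vertices. Hence G1 ≅ G2.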